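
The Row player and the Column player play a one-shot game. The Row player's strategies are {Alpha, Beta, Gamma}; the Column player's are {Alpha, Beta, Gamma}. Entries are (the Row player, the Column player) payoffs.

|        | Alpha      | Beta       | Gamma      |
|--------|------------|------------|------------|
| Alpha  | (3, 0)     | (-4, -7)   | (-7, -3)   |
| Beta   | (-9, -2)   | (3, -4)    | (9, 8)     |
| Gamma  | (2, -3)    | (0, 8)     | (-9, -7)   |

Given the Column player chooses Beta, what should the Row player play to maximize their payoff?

Beta

With the Column player fixed at Beta, the Row player's payoffs are: Alpha → -4, Beta → 3, Gamma → 0.
The maximum is 3, achieved by Beta.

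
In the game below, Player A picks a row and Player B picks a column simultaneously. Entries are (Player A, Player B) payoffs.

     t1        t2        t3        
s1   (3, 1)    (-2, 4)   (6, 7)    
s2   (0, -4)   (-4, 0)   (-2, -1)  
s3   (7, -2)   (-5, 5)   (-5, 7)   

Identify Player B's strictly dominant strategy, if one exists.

A strategy is strictly dominant if it gives Player B a strictly higher payoff than every other strategy, against every choice by the opponent.
t1 is not dominant: against s1, t2 gives 4 > 1.
t2 is not dominant: against s1, t3 gives 7 > 4.
t3 is not dominant: against s2, t2 gives 0 > -1.
No single strategy is best against every opponent action.

No strictly dominant strategy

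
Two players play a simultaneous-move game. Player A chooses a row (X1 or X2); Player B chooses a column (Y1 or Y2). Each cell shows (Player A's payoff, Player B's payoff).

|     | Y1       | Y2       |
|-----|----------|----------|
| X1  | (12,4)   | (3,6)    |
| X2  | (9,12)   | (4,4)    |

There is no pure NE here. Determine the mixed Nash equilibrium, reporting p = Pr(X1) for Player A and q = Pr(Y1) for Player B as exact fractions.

In a mixed NE each player is indifferent between their pure strategies, so the opponent's mix sets the indifference.
Player B indifferent between Y1 and Y2: p·4 + (1−p)·12 = p·6 + (1−p)·4 ⟹ 12 + (-8)p = 4 + 2p ⟹ p = 4/5.
Player A indifferent between X1 and X2: q·12 + (1−q)·3 = q·9 + (1−q)·4 ⟹ 3 + 9q = 4 + 5q ⟹ q = 1/4.

p = 4/5, q = 1/4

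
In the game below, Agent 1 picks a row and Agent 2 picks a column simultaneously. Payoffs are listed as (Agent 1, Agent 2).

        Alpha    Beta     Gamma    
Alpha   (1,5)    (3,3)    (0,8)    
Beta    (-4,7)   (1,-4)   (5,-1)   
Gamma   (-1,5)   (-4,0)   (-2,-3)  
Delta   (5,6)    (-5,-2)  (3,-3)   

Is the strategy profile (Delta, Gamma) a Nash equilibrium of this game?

No

Holding Agent 2 at Gamma: Agent 1 gets 3 from Delta but could get 5 by switching to Beta. Agent 1 has a profitable deviation.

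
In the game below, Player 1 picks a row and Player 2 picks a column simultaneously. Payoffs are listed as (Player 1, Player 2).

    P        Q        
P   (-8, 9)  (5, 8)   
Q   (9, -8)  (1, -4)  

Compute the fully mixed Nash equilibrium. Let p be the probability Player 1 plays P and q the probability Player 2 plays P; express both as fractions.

p = 4/5, q = 4/21

Each player's mixing probability is pinned down by making the *other* player indifferent.
Player 2 indifferent between P and Q: p·9 + (1−p)·(-8) = p·8 + (1−p)·(-4) ⟹ (-8) + 17p = (-4) + 12p ⟹ p = 4/5.
Player 1 indifferent between P and Q: q·(-8) + (1−q)·5 = q·9 + (1−q)·1 ⟹ 5 + (-13)q = 1 + 8q ⟹ q = 4/21.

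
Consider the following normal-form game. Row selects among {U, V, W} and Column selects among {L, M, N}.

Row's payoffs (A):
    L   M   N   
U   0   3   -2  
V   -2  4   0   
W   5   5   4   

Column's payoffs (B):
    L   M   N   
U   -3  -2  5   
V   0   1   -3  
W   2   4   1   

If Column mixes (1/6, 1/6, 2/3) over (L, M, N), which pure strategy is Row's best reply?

W

Compute Row's expected payoff from each pure strategy against the given mix.
U: (1/6)·0 + (1/6)·3 + (2/3)·(-2) = -5/6
V: (1/6)·(-2) + (1/6)·4 + (2/3)·0 = 1/3
W: (1/6)·5 + (1/6)·5 + (2/3)·4 = 13/3
Highest expected payoff is 13/3, from W.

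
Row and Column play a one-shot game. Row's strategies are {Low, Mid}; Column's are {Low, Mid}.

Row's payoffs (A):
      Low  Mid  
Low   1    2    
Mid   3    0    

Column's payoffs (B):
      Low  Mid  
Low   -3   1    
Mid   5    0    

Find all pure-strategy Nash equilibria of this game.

(Low, Mid) and (Mid, Low)

Find each player's best response to every opponent strategy; NE are the intersections.
Row's best responses — vs Low: Mid (payoff 3); vs Mid: Low (payoff 2).
Column's best responses — vs Low: Mid (payoff 1); vs Mid: Low (payoff 5).
Mutual best responses occur at (Low, Mid) and (Mid, Low); at each, neither player gains by switching.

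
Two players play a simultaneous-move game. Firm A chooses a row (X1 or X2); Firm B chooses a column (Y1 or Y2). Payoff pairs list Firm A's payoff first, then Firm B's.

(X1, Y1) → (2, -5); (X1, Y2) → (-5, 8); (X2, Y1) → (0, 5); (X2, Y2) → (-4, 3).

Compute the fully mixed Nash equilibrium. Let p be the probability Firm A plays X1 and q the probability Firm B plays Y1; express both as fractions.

p = 2/15, q = 1/3

Each player's mixing probability is pinned down by making the *other* player indifferent.
Firm B indifferent between Y1 and Y2: p·(-5) + (1−p)·5 = p·8 + (1−p)·3 ⟹ 5 + (-10)p = 3 + 5p ⟹ p = 2/15.
Firm A indifferent between X1 and X2: q·2 + (1−q)·(-5) = q·0 + (1−q)·(-4) ⟹ (-5) + 7q = (-4) + 4q ⟹ q = 1/3.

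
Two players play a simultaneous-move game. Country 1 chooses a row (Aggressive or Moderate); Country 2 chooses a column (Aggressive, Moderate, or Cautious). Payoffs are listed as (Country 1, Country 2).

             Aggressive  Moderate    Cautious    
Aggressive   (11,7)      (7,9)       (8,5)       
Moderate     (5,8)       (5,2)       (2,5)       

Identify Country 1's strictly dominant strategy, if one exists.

Aggressive

Check whether one of Country 1's strategies beats all alternatives regardless of what the opponent does.
Aggressive strictly dominates: vs Aggressive: 11 > 5; vs Moderate: 7 > 5; vs Cautious: 8 > 2.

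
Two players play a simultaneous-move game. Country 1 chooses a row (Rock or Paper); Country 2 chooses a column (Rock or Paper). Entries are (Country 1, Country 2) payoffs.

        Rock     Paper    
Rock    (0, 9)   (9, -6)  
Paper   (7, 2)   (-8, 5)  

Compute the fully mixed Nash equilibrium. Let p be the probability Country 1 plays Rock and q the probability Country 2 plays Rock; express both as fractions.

Each player's mixing probability is pinned down by making the *other* player indifferent.
Country 2 indifferent between Rock and Paper: p·9 + (1−p)·2 = p·(-6) + (1−p)·5 ⟹ 2 + 7p = 5 + (-11)p ⟹ p = 1/6.
Country 1 indifferent between Rock and Paper: q·0 + (1−q)·9 = q·7 + (1−q)·(-8) ⟹ 9 + (-9)q = (-8) + 15q ⟹ q = 17/24.

p = 1/6, q = 17/24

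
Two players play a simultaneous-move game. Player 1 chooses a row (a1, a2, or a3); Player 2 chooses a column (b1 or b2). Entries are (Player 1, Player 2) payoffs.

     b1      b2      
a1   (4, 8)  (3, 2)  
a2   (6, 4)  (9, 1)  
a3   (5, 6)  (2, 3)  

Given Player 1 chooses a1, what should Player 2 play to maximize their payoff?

With Player 1 fixed at a1, Player 2's payoffs are: b1 → 8, b2 → 2.
The maximum is 8, achieved by b1.

b1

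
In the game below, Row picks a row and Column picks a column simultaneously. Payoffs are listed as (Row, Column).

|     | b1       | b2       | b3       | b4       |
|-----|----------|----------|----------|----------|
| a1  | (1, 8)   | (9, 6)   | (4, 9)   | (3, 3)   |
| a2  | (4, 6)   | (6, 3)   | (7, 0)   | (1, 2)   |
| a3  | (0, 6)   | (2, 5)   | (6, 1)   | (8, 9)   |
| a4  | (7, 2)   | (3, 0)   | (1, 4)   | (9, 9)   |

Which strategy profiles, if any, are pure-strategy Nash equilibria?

Find each player's best response to every opponent strategy; NE are the intersections.
Row's best responses — vs b1: a4 (payoff 7); vs b2: a1 (payoff 9); vs b3: a2 (payoff 7); vs b4: a4 (payoff 9).
Column's best responses — vs a1: b3 (payoff 9); vs a2: b1 (payoff 6); vs a3: b4 (payoff 9); vs a4: b4 (payoff 9).
The only mutual best response is (a4, b4); neither player gains by switching there.

(a4, b4)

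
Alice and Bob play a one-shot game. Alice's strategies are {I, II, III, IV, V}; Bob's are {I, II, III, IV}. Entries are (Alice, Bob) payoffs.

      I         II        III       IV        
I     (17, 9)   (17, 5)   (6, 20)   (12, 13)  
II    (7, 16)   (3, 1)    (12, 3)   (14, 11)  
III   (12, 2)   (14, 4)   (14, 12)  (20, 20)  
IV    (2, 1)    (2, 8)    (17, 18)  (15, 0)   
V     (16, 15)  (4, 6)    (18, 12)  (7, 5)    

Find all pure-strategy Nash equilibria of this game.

(III, IV)

A profile is a Nash equilibrium when each player is best-responding to the other.
Alice's best responses — vs I: I (payoff 17); vs II: I (payoff 17); vs III: V (payoff 18); vs IV: III (payoff 20).
Bob's best responses — vs I: III (payoff 20); vs II: I (payoff 16); vs III: IV (payoff 20); vs IV: III (payoff 18); vs V: I (payoff 15).
The only mutual best response is (III, IV); neither player gains by switching there.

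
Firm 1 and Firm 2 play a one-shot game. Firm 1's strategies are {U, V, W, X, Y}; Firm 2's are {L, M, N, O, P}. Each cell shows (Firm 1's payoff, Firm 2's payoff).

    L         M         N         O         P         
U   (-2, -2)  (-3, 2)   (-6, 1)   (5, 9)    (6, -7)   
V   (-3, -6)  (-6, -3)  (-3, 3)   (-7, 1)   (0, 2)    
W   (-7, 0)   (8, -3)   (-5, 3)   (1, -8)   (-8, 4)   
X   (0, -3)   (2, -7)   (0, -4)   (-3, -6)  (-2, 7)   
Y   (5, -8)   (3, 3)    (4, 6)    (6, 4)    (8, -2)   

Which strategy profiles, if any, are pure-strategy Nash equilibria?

(Y, N)

A profile is a Nash equilibrium when each player is best-responding to the other.
Firm 1's best responses — vs L: Y (payoff 5); vs M: W (payoff 8); vs N: Y (payoff 4); vs O: Y (payoff 6); vs P: Y (payoff 8).
Firm 2's best responses — vs U: O (payoff 9); vs V: N (payoff 3); vs W: P (payoff 4); vs X: P (payoff 7); vs Y: N (payoff 6).
The only mutual best response is (Y, N); neither player gains by switching there.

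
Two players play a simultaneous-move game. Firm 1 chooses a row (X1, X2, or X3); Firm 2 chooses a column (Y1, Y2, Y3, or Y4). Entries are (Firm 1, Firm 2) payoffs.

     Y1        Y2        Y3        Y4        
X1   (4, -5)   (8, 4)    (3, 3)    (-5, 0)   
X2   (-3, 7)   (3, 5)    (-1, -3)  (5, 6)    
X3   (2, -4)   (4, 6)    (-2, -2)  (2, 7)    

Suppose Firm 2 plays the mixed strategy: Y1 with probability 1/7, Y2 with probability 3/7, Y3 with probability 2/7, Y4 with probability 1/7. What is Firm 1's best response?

X1

Firm 1's best reply maximizes expected payoff against the mix.
X1: (1/7)·4 + (3/7)·8 + (2/7)·3 + (1/7)·(-5) = 29/7
X2: (1/7)·(-3) + (3/7)·3 + (2/7)·(-1) + (1/7)·5 = 9/7
X3: (1/7)·2 + (3/7)·4 + (2/7)·(-2) + (1/7)·2 = 12/7
Highest expected payoff is 29/7, from X1.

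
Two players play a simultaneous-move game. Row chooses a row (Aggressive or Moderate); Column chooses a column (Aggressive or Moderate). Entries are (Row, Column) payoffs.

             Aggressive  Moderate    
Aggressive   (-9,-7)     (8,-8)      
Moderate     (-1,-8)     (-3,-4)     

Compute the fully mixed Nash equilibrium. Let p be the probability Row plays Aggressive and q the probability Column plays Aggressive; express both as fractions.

Each player's mixing probability is pinned down by making the *other* player indifferent.
Column indifferent between Aggressive and Moderate: p·(-7) + (1−p)·(-8) = p·(-8) + (1−p)·(-4) ⟹ (-8) + 1p = (-4) + (-4)p ⟹ p = 4/5.
Row indifferent between Aggressive and Moderate: q·(-9) + (1−q)·8 = q·(-1) + (1−q)·(-3) ⟹ 8 + (-17)q = (-3) + 2q ⟹ q = 11/19.

p = 4/5, q = 11/19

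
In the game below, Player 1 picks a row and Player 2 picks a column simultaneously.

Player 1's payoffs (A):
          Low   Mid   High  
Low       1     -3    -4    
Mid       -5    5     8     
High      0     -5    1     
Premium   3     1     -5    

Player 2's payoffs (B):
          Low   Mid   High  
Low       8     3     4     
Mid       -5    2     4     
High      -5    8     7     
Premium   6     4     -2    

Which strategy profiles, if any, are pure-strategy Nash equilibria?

A profile is a Nash equilibrium when each player is best-responding to the other.
Player 1's best responses — vs Low: Premium (payoff 3); vs Mid: Mid (payoff 5); vs High: Mid (payoff 8).
Player 2's best responses — vs Low: Low (payoff 8); vs Mid: High (payoff 4); vs High: Mid (payoff 8); vs Premium: Low (payoff 6).
Mutual best responses occur at (Mid, High) and (Premium, Low); at each, neither player gains by switching.

(Mid, High) and (Premium, Low)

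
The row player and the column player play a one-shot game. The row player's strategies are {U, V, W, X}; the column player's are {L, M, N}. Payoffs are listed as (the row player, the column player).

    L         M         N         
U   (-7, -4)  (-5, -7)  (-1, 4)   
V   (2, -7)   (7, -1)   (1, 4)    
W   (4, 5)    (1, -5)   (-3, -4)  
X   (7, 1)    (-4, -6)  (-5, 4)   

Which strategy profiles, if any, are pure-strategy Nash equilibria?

(V, N)

A profile is a Nash equilibrium when each player is best-responding to the other.
The row player's best responses — vs L: X (payoff 7); vs M: V (payoff 7); vs N: V (payoff 1).
The column player's best responses — vs U: N (payoff 4); vs V: N (payoff 4); vs W: L (payoff 5); vs X: N (payoff 4).
The only mutual best response is (V, N); neither player gains by switching there.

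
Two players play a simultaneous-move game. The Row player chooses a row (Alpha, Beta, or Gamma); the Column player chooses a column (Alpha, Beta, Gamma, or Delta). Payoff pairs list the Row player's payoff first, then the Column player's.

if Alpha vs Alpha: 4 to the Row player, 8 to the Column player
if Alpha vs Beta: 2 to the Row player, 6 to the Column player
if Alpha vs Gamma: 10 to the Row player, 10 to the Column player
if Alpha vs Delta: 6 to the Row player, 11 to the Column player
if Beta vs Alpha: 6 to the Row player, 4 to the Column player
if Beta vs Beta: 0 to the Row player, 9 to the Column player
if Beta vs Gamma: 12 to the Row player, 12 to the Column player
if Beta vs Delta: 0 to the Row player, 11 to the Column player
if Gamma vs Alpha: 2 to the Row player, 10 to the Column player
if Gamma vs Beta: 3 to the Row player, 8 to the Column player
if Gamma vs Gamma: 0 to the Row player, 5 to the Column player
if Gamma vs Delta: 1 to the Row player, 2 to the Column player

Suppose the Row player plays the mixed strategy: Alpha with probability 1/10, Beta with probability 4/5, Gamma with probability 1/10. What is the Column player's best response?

Gamma

Compute the Column player's expected payoff from each pure strategy against the given mix.
Alpha: (1/10)·8 + (4/5)·4 + (1/10)·10 = 5
Beta: (1/10)·6 + (4/5)·9 + (1/10)·8 = 43/5
Gamma: (1/10)·10 + (4/5)·12 + (1/10)·5 = 111/10
Delta: (1/10)·11 + (4/5)·11 + (1/10)·2 = 101/10
Highest expected payoff is 111/10, from Gamma.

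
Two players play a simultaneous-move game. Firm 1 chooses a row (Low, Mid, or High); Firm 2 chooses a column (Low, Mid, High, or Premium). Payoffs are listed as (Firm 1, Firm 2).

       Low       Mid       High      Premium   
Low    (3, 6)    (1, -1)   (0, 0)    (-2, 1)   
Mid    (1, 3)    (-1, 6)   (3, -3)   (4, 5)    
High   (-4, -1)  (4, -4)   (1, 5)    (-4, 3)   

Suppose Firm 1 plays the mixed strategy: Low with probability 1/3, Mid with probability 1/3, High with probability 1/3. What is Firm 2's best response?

Firm 2's best reply maximizes expected payoff against the mix.
Low: (1/3)·6 + (1/3)·3 + (1/3)·(-1) = 8/3
Mid: (1/3)·(-1) + (1/3)·6 + (1/3)·(-4) = 1/3
High: (1/3)·0 + (1/3)·(-3) + (1/3)·5 = 2/3
Premium: (1/3)·1 + (1/3)·5 + (1/3)·3 = 3
Highest expected payoff is 3, from Premium.

Premium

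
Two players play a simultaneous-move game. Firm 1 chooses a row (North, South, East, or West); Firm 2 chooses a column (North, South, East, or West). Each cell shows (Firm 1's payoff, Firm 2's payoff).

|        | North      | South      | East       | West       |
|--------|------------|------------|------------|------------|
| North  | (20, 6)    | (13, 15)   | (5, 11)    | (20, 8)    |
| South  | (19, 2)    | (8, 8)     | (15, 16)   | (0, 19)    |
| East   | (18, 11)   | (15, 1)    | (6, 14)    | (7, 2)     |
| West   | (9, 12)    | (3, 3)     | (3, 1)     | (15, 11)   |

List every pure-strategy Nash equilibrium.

None

Find each player's best response to every opponent strategy; NE are the intersections.
Firm 1's best responses — vs North: North (payoff 20); vs South: East (payoff 15); vs East: South (payoff 15); vs West: North (payoff 20).
Firm 2's best responses — vs North: South (payoff 15); vs South: West (payoff 19); vs East: East (payoff 14); vs West: North (payoff 12).
No cell has both players best-responding. For instance, Firm 1's best reply to West is North, but against North Firm 2 prefers South over West.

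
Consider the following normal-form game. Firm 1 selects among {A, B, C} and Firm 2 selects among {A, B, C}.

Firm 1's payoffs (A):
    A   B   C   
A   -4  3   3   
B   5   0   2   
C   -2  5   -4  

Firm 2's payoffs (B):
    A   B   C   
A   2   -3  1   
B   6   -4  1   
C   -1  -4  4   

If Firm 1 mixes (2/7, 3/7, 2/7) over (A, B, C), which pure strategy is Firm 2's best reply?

Firm 2's best reply maximizes expected payoff against the mix.
A: (2/7)·2 + (3/7)·6 + (2/7)·(-1) = 20/7
B: (2/7)·(-3) + (3/7)·(-4) + (2/7)·(-4) = -26/7
C: (2/7)·1 + (3/7)·1 + (2/7)·4 = 13/7
Highest expected payoff is 20/7, from A.

A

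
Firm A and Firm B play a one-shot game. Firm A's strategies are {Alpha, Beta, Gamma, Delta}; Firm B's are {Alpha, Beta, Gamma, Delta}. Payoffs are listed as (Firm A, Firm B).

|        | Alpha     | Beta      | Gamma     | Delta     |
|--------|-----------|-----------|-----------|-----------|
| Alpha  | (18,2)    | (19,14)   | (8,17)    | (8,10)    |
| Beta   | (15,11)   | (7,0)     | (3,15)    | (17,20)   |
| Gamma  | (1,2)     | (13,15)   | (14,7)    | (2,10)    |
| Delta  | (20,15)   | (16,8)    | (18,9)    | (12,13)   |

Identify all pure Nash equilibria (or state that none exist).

A profile is a Nash equilibrium when each player is best-responding to the other.
Firm A's best responses — vs Alpha: Delta (payoff 20); vs Beta: Alpha (payoff 19); vs Gamma: Delta (payoff 18); vs Delta: Beta (payoff 17).
Firm B's best responses — vs Alpha: Gamma (payoff 17); vs Beta: Delta (payoff 20); vs Gamma: Beta (payoff 15); vs Delta: Alpha (payoff 15).
Mutual best responses occur at (Beta, Delta) and (Delta, Alpha); at each, neither player gains by switching.

(Beta, Delta) and (Delta, Alpha)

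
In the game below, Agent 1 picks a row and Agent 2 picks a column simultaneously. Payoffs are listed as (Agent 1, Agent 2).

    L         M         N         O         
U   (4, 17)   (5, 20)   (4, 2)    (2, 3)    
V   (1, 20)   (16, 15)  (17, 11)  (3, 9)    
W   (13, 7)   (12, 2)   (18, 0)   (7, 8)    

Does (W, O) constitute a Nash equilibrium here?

Yes

Holding Agent 2 at O: Agent 1 gets 7 from W, versus 2 from U, 3 from V. No profitable deviation for Agent 1.
Holding Agent 1 at W: Agent 2 gets 8 from O, versus 7 from L, 2 from M, 0 from N. No profitable deviation for Agent 2 either.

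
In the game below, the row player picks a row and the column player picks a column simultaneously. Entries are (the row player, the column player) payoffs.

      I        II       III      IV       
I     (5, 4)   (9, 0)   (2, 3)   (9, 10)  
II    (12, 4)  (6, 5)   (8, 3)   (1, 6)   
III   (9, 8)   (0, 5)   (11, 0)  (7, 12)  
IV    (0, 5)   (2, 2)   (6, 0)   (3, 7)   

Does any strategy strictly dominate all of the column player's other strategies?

Check whether one of the column player's strategies beats all alternatives regardless of what the opponent does.
IV strictly dominates: vs I: 10 > each of {4, 0, 3}; vs II: 6 > each of {4, 5, 3}; vs III: 12 > each of {8, 5, 0}; vs IV: 7 > each of {5, 2, 0}.

IV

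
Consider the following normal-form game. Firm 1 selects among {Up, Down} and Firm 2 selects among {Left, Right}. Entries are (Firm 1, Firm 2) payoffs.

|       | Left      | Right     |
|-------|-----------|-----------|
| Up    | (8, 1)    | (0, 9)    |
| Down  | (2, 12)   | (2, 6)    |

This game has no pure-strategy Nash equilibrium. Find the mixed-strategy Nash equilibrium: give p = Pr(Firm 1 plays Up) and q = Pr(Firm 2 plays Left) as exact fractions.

In a mixed NE each player is indifferent between their pure strategies, so the opponent's mix sets the indifference.
Firm 2 indifferent between Left and Right: p·1 + (1−p)·12 = p·9 + (1−p)·6 ⟹ 12 + (-11)p = 6 + 3p ⟹ p = 3/7.
Firm 1 indifferent between Up and Down: q·8 + (1−q)·0 = q·2 + (1−q)·2 ⟹ 0 + 8q = 2 + 0q ⟹ q = 1/4.

p = 3/7, q = 1/4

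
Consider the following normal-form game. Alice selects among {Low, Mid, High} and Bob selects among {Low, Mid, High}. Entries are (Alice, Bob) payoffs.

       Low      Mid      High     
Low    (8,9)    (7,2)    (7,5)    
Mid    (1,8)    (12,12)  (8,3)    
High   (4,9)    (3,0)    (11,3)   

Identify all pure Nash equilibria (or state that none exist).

Find each player's best response to every opponent strategy; NE are the intersections.
Alice's best responses — vs Low: Low (payoff 8); vs Mid: Mid (payoff 12); vs High: High (payoff 11).
Bob's best responses — vs Low: Low (payoff 9); vs Mid: Mid (payoff 12); vs High: Low (payoff 9).
Mutual best responses occur at (Low, Low) and (Mid, Mid); at each, neither player gains by switching.

(Low, Low) and (Mid, Mid)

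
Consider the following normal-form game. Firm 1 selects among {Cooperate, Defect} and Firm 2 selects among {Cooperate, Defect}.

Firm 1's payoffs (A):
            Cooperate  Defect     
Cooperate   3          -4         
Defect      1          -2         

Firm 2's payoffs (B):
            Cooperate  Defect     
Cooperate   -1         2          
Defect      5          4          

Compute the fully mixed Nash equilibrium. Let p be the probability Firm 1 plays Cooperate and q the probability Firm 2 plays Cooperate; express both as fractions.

Each player's mixing probability is pinned down by making the *other* player indifferent.
Firm 2 indifferent between Cooperate and Defect: p·(-1) + (1−p)·5 = p·2 + (1−p)·4 ⟹ 5 + (-6)p = 4 + (-2)p ⟹ p = 1/4.
Firm 1 indifferent between Cooperate and Defect: q·3 + (1−q)·(-4) = q·1 + (1−q)·(-2) ⟹ (-4) + 7q = (-2) + 3q ⟹ q = 1/2.

p = 1/4, q = 1/2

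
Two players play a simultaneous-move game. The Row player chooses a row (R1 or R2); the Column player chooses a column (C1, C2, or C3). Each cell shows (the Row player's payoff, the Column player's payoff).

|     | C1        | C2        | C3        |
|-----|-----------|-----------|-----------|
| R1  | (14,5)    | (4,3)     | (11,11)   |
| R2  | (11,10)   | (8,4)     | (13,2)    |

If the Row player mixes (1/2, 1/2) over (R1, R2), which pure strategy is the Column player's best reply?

The Column player's best reply maximizes expected payoff against the mix.
C1: (1/2)·5 + (1/2)·10 = 15/2
C2: (1/2)·3 + (1/2)·4 = 7/2
C3: (1/2)·11 + (1/2)·2 = 13/2
Highest expected payoff is 15/2, from C1.

C1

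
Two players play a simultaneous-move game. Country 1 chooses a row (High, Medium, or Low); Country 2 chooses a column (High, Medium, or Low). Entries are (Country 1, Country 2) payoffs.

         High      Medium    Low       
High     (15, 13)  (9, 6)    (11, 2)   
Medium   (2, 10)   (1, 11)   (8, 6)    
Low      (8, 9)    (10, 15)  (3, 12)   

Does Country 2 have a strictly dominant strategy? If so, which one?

No strictly dominant strategy

A strategy is strictly dominant if it gives Country 2 a strictly higher payoff than every other strategy, against every choice by the opponent.
High is not dominant: against Medium, Medium gives 11 > 10.
Medium is not dominant: against High, High gives 13 > 6.
Low is not dominant: against High, High gives 13 > 2.
No single strategy is best against every opponent action.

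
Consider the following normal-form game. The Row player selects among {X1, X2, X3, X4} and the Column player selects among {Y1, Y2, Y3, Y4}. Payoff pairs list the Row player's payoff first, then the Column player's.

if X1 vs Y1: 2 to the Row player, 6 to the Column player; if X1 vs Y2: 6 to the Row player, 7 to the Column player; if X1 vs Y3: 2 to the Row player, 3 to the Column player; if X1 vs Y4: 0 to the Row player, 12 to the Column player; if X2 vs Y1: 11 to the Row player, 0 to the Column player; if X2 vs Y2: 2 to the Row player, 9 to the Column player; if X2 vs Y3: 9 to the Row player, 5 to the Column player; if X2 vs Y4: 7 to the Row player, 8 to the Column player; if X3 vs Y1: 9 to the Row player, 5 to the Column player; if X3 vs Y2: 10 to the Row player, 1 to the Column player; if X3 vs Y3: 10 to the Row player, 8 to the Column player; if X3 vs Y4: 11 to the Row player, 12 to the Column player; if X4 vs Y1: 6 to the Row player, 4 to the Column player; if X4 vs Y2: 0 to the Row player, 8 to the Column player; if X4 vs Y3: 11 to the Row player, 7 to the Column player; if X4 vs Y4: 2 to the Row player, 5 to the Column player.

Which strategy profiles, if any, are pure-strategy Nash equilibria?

(X3, Y4)

Check mutual best responses: a cell is a NE iff neither player can gain by unilaterally deviating.
The Row player's best responses — vs Y1: X2 (payoff 11); vs Y2: X3 (payoff 10); vs Y3: X4 (payoff 11); vs Y4: X3 (payoff 11).
The Column player's best responses — vs X1: Y4 (payoff 12); vs X2: Y2 (payoff 9); vs X3: Y4 (payoff 12); vs X4: Y2 (payoff 8).
The only mutual best response is (X3, Y4); neither player gains by switching there.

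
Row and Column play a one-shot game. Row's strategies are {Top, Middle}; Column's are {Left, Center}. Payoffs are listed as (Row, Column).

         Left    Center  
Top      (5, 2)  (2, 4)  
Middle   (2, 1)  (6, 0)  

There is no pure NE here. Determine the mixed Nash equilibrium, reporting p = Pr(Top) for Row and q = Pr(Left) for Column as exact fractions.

In a mixed NE each player is indifferent between their pure strategies, so the opponent's mix sets the indifference.
Column indifferent between Left and Center: p·2 + (1−p)·1 = p·4 + (1−p)·0 ⟹ 1 + 1p = 0 + 4p ⟹ p = 1/3.
Row indifferent between Top and Middle: q·5 + (1−q)·2 = q·2 + (1−q)·6 ⟹ 2 + 3q = 6 + (-4)q ⟹ q = 4/7.

p = 1/3, q = 4/7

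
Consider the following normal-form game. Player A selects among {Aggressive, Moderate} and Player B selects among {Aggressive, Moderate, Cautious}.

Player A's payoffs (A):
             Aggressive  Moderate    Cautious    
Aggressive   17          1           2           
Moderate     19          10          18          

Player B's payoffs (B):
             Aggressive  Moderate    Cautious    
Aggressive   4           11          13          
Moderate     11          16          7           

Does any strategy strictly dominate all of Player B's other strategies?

Check whether one of Player B's strategies beats all alternatives regardless of what the opponent does.
Aggressive is not dominant: against Aggressive, Moderate gives 11 > 4.
Moderate is not dominant: against Aggressive, Cautious gives 13 > 11.
Cautious is not dominant: against Moderate, Aggressive gives 11 > 7.
No single strategy is best against every opponent action.

None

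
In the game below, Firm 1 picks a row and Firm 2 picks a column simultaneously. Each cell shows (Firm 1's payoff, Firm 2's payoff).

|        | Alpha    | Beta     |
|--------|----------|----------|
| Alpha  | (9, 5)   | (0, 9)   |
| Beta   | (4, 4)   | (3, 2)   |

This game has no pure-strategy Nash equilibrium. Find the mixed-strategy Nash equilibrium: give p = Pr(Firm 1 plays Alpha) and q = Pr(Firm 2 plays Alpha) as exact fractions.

p = 1/3, q = 3/8

Each player's mixing probability is pinned down by making the *other* player indifferent.
Firm 2 indifferent between Alpha and Beta: p·5 + (1−p)·4 = p·9 + (1−p)·2 ⟹ 4 + 1p = 2 + 7p ⟹ p = 1/3.
Firm 1 indifferent between Alpha and Beta: q·9 + (1−q)·0 = q·4 + (1−q)·3 ⟹ 0 + 9q = 3 + 1q ⟹ q = 3/8.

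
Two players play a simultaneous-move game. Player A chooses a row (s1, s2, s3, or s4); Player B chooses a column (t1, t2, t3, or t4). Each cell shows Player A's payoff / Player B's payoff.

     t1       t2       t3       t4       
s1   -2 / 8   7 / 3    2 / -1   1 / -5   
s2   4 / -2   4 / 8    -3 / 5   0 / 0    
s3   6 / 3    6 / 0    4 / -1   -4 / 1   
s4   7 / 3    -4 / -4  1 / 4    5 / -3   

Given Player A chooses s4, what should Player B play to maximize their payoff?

t3

With Player A fixed at s4, Player B's payoffs are: t1 → 3, t2 → -4, t3 → 4, t4 → -3.
The maximum is 4, achieved by t3.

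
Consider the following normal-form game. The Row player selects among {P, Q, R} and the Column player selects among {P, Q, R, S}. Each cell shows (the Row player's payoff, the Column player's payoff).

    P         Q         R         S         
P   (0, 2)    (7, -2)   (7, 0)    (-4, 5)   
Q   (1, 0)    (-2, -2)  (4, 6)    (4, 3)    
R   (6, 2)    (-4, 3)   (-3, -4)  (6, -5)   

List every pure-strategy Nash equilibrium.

Find each player's best response to every opponent strategy; NE are the intersections.
The Row player's best responses — vs P: R (payoff 6); vs Q: P (payoff 7); vs R: P (payoff 7); vs S: R (payoff 6).
The Column player's best responses — vs P: S (payoff 5); vs Q: R (payoff 6); vs R: Q (payoff 3).
No cell has both players best-responding. For instance, the Row player's best reply to R is P, but against P the Column player prefers S over R.

No pure-strategy Nash equilibrium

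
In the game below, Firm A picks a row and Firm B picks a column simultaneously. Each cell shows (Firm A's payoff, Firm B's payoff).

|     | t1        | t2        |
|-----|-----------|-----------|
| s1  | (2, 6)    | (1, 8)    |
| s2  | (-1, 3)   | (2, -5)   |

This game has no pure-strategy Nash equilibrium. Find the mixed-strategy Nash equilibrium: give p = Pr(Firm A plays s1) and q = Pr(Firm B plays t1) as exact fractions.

p = 4/5, q = 1/4

In a mixed NE each player is indifferent between their pure strategies, so the opponent's mix sets the indifference.
Firm B indifferent between t1 and t2: p·6 + (1−p)·3 = p·8 + (1−p)·(-5) ⟹ 3 + 3p = (-5) + 13p ⟹ p = 4/5.
Firm A indifferent between s1 and s2: q·2 + (1−q)·1 = q·(-1) + (1−q)·2 ⟹ 1 + 1q = 2 + (-3)q ⟹ q = 1/4.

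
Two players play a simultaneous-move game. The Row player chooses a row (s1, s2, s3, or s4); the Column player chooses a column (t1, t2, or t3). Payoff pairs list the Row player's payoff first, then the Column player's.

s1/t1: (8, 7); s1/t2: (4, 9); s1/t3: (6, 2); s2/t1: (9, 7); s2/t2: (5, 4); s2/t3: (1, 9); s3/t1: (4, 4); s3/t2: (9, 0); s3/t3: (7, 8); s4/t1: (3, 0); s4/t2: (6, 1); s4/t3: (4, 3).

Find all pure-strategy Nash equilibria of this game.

A profile is a Nash equilibrium when each player is best-responding to the other.
The Row player's best responses — vs t1: s2 (payoff 9); vs t2: s3 (payoff 9); vs t3: s3 (payoff 7).
The Column player's best responses — vs s1: t2 (payoff 9); vs s2: t3 (payoff 9); vs s3: t3 (payoff 8); vs s4: t3 (payoff 3).
The only mutual best response is (s3, t3); neither player gains by switching there.

(s3, t3)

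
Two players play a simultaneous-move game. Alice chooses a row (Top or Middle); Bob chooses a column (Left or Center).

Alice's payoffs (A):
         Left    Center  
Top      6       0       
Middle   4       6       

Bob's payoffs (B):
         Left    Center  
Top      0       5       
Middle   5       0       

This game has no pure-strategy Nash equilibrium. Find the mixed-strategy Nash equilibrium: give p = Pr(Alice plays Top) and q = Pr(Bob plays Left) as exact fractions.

p = 1/2, q = 3/4

Each player's mixing probability is pinned down by making the *other* player indifferent.
Bob indifferent between Left and Center: p·0 + (1−p)·5 = p·5 + (1−p)·0 ⟹ 5 + (-5)p = 0 + 5p ⟹ p = 1/2.
Alice indifferent between Top and Middle: q·6 + (1−q)·0 = q·4 + (1−q)·6 ⟹ 0 + 6q = 6 + (-2)q ⟹ q = 3/4.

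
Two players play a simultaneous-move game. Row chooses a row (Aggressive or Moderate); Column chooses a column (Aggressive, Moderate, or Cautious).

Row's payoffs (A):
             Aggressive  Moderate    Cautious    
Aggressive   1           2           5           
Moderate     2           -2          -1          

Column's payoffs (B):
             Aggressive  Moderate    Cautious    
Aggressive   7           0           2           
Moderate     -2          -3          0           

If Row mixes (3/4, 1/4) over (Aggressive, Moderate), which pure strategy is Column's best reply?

Column's best reply maximizes expected payoff against the mix.
Aggressive: (3/4)·7 + (1/4)·(-2) = 19/4
Moderate: (3/4)·0 + (1/4)·(-3) = -3/4
Cautious: (3/4)·2 + (1/4)·0 = 3/2
Highest expected payoff is 19/4, from Aggressive.

Aggressive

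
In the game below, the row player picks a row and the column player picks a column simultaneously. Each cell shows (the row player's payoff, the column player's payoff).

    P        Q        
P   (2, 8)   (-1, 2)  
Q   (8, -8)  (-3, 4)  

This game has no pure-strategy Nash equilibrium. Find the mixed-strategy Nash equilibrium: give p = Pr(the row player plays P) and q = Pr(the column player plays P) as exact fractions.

Each player's mixing probability is pinned down by making the *other* player indifferent.
The column player indifferent between P and Q: p·8 + (1−p)·(-8) = p·2 + (1−p)·4 ⟹ (-8) + 16p = 4 + (-2)p ⟹ p = 2/3.
The row player indifferent between P and Q: q·2 + (1−q)·(-1) = q·8 + (1−q)·(-3) ⟹ (-1) + 3q = (-3) + 11q ⟹ q = 1/4.

p = 2/3, q = 1/4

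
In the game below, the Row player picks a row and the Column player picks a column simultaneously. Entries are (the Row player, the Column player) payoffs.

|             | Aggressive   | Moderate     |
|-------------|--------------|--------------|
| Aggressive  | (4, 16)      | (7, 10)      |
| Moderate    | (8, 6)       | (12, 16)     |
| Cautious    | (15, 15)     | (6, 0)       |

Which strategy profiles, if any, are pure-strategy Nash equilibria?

Find each player's best response to every opponent strategy; NE are the intersections.
The Row player's best responses — vs Aggressive: Cautious (payoff 15); vs Moderate: Moderate (payoff 12).
The Column player's best responses — vs Aggressive: Aggressive (payoff 16); vs Moderate: Moderate (payoff 16); vs Cautious: Aggressive (payoff 15).
Mutual best responses occur at (Moderate, Moderate) and (Cautious, Aggressive); at each, neither player gains by switching.

(Moderate, Moderate) and (Cautious, Aggressive)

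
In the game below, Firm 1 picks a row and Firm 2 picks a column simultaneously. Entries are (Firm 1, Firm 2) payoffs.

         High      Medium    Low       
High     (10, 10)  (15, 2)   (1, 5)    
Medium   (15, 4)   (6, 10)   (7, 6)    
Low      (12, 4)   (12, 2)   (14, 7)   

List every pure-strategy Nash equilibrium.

A profile is a Nash equilibrium when each player is best-responding to the other.
Firm 1's best responses — vs High: Medium (payoff 15); vs Medium: High (payoff 15); vs Low: Low (payoff 14).
Firm 2's best responses — vs High: High (payoff 10); vs Medium: Medium (payoff 10); vs Low: Low (payoff 7).
The only mutual best response is (Low, Low); neither player gains by switching there.

(Low, Low)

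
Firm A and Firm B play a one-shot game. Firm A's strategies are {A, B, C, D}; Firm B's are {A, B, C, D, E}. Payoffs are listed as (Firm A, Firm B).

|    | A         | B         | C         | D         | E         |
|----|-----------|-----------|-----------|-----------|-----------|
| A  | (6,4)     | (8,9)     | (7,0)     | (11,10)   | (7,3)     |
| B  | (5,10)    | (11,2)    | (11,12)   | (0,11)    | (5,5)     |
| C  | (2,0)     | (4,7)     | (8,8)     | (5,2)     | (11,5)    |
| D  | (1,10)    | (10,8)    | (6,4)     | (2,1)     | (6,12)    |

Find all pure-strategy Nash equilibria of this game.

Check mutual best responses: a cell is a NE iff neither player can gain by unilaterally deviating.
Firm A's best responses — vs A: A (payoff 6); vs B: B (payoff 11); vs C: B (payoff 11); vs D: A (payoff 11); vs E: C (payoff 11).
Firm B's best responses — vs A: D (payoff 10); vs B: C (payoff 12); vs C: C (payoff 8); vs D: E (payoff 12).
Mutual best responses occur at (A, D) and (B, C); at each, neither player gains by switching.

(A, D) and (B, C)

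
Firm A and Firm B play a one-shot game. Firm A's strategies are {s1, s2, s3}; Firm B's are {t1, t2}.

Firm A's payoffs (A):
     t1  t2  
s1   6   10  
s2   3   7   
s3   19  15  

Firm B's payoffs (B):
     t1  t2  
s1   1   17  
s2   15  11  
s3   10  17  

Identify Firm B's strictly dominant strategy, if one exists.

None

Check whether one of Firm B's strategies beats all alternatives regardless of what the opponent does.
t1 is not dominant: against s1, t2 gives 17 > 1.
t2 is not dominant: against s2, t1 gives 15 > 11.
No single strategy is best against every opponent action.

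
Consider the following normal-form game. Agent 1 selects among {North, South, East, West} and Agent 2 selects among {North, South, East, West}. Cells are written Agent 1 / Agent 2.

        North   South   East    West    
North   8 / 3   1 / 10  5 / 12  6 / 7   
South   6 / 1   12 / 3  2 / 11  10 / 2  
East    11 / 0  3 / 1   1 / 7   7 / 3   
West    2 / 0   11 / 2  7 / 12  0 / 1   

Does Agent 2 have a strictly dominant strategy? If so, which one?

East

Check whether one of Agent 2's strategies beats all alternatives regardless of what the opponent does.
East strictly dominates: vs North: 12 > each of {3, 10, 7}; vs South: 11 > each of {1, 3, 2}; vs East: 7 > each of {0, 1, 3}; vs West: 12 > each of {0, 2, 1}.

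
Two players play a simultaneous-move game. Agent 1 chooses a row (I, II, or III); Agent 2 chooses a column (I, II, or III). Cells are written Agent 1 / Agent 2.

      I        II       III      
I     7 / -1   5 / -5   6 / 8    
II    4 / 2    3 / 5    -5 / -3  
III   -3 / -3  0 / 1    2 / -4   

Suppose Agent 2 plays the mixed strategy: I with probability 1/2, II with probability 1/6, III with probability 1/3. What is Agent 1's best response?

Compute Agent 1's expected payoff from each pure strategy against the given mix.
I: (1/2)·7 + (1/6)·5 + (1/3)·6 = 19/3
II: (1/2)·4 + (1/6)·3 + (1/3)·(-5) = 5/6
III: (1/2)·(-3) + (1/6)·0 + (1/3)·2 = -5/6
Highest expected payoff is 19/3, from I.

I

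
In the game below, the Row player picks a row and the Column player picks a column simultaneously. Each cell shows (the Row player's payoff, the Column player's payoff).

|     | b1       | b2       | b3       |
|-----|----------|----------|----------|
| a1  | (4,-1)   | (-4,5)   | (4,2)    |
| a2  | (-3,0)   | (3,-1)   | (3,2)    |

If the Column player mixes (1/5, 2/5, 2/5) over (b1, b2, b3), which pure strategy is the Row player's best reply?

Compute the Row player's expected payoff from each pure strategy against the given mix.
a1: (1/5)·4 + (2/5)·(-4) + (2/5)·4 = 4/5
a2: (1/5)·(-3) + (2/5)·3 + (2/5)·3 = 9/5
Highest expected payoff is 9/5, from a2.

a2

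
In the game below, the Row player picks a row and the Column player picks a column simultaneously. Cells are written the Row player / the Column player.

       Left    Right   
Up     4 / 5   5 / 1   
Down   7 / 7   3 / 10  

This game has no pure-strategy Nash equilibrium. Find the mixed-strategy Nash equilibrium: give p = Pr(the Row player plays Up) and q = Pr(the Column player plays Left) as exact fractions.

p = 3/7, q = 2/5

In a mixed NE each player is indifferent between their pure strategies, so the opponent's mix sets the indifference.
The Column player indifferent between Left and Right: p·5 + (1−p)·7 = p·1 + (1−p)·10 ⟹ 7 + (-2)p = 10 + (-9)p ⟹ p = 3/7.
The Row player indifferent between Up and Down: q·4 + (1−q)·5 = q·7 + (1−q)·3 ⟹ 5 + (-1)q = 3 + 4q ⟹ q = 2/5.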